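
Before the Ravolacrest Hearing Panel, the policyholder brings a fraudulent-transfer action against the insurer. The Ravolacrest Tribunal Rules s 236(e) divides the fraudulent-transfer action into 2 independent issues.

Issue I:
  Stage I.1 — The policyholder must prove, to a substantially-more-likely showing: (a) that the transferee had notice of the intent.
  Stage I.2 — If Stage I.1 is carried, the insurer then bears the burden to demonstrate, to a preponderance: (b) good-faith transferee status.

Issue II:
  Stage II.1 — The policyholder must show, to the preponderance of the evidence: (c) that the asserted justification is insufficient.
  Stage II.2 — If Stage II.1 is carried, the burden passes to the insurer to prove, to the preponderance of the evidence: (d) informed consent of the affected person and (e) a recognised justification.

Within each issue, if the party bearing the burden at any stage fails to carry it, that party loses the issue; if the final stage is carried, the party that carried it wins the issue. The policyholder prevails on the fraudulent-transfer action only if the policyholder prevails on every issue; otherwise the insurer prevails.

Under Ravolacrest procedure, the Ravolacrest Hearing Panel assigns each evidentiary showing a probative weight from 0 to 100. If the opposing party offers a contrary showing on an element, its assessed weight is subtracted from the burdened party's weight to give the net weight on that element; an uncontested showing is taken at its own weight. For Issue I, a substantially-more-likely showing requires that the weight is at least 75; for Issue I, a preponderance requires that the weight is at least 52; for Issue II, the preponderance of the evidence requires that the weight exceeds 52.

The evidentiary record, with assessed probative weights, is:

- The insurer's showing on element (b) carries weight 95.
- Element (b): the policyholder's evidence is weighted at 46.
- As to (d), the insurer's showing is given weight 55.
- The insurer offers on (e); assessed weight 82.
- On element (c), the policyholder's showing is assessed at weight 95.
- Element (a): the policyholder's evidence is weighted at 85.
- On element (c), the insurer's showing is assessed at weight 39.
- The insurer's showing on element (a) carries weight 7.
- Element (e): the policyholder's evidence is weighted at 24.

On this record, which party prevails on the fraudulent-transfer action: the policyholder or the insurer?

— Issue I —
At Stage I.1 the policyholder must meet a substantially-more-likely showing (weight is at least 75): on (a) the weight is 85 less the opposing 7 gives net 78, which does reach 75, so (a) meets the standard.
  Stage I.1 is satisfied; the onus moves to the insurer.
At Stage I.2 the insurer must meet a preponderance (weight is at least 52): on (b) the weight is 95 less the opposing 46 gives net 49, < 52, so (b) does not meet the standard.
  Not every element is met, so the insurer fails to carry Stage I.2.
The policyholder prevails on this issue.
— Issue II —
Stage II.1 — burden on policyholder; standard: the preponderance of the evidence (weight exceeds 52).
    (c): 95 − 39 = 56 > 52 [met]
  Stage II.1 carried; the burden shifts to the insurer.
Stage II.2 — burden on insurer; standard: the preponderance of the evidence (weight exceeds 52).
    (d): 55 > 52 [met]
    (e): 82 − 24 = 58 > 52 [met]
  The insurer carries the last stage.
All stages carried — the insurer prevails on this issue.
Per-issue: Issue I → policyholder; Issue II → insurer. The policyholder must prevail on every issue; overall, the insurer prevails.

insurer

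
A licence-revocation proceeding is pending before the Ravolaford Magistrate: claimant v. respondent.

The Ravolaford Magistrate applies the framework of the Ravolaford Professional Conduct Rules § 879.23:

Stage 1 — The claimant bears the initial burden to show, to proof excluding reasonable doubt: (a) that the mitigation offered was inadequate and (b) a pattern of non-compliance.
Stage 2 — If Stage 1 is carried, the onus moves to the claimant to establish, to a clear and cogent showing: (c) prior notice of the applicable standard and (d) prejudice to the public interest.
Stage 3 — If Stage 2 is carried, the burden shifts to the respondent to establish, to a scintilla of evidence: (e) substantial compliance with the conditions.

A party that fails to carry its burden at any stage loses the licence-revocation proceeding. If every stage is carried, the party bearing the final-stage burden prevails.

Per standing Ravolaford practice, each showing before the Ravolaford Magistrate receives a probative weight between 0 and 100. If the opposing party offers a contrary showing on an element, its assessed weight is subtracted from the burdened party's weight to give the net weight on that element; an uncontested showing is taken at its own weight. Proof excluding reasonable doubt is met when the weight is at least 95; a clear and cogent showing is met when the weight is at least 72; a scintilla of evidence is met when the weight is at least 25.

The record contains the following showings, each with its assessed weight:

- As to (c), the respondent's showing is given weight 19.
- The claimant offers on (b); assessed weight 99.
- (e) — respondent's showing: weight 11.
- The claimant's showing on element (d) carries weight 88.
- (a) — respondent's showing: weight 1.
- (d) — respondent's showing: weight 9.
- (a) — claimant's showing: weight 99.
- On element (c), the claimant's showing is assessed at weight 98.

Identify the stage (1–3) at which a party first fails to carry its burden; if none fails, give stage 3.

Stage 1 — burden on claimant; standard: proof excluding reasonable doubt (weight is at least 95).
    (a): 99 − 1 = 98 ≥ 95 [met]
    (b): 99 ≥ 95 [met]
  Stage 1 is satisfied; the claimant continues to bear the burden.
Stage 2 — burden on claimant; standard: a clear and cogent showing (weight is at least 72).
    (c): 98 − 19 = 79 ≥ 72 [met]
    (d): 88 − 9 = 79 ≥ 72 [met]
  Stage 2 carried; the burden shifts to the respondent.
Stage 3 — burden on respondent; standard: a scintilla of evidence (weight is at least 25).
    (e): 11 < 25 [not met]
  The respondent does not carry Stage 3.
The analysis ends at Stage 3; the claimant prevails.

stage 3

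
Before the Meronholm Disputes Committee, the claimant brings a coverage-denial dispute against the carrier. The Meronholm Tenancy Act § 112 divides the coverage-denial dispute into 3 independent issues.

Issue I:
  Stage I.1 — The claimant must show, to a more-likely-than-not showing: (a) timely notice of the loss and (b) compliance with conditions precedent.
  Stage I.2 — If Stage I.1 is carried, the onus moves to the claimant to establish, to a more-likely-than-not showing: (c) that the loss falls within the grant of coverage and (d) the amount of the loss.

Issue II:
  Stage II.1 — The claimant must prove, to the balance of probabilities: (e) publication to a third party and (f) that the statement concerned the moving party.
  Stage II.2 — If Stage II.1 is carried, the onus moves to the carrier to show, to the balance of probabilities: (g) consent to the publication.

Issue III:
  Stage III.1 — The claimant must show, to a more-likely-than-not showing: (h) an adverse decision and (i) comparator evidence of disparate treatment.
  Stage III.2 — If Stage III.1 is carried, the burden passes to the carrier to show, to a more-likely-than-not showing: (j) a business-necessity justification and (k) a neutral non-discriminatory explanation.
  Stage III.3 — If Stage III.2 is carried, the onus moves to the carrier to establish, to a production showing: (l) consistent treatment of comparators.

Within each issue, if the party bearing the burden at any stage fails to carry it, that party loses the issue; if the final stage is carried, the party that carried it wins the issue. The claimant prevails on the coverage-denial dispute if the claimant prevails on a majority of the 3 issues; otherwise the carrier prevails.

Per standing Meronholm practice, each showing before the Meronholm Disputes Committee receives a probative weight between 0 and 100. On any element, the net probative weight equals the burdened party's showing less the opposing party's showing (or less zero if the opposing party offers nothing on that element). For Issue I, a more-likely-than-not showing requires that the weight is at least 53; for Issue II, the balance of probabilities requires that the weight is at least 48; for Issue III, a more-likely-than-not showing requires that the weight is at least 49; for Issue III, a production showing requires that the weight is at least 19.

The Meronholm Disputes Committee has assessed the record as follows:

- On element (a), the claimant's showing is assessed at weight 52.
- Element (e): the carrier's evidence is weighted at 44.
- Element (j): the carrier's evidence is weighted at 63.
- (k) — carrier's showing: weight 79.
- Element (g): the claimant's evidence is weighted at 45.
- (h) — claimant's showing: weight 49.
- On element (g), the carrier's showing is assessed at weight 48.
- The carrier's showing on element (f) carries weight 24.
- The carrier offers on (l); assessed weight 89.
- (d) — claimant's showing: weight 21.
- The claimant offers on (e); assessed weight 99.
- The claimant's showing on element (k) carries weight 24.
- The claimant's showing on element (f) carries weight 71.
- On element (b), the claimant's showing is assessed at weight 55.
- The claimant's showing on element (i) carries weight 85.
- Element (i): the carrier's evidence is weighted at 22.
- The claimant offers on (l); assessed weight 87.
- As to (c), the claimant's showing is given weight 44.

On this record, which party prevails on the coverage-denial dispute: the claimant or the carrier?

carrier

— Issue I —
Stage I.1 — burden on claimant; standard: a more-likely-than-not showing (weight is at least 53).
    (a): 52 < 53 [not met]
    (b): 55 ≥ 53 [met]
  The claimant does not carry Stage I.1.
So the carrier prevails on this issue.
— Issue II —
At Stage II.1 the claimant must meet the balance of probabilities (weight is at least 48): on (e) the weight is 99 less the opposing 44 gives net 55, ≥ 48, so (e) meets the standard; on (f) the weight is 71 less the opposing 24 gives net 47, < 48, so (f) does not meet the standard.
  Stage II.1 not carried; the claimant fails its burden.
The carrier prevails on this issue.
— Issue III —
Stage III.1 — burden on claimant; standard: a more-likely-than-not showing (weight is at least 49).
    (h): 49 ≥ 49 [met]
    (i): 85 − 22 = 63 ≥ 49 [met]
  The claimant carries Stage III.1; the carrier now bears the burden.
Stage III.2 — burden on carrier; standard: a more-likely-than-not showing (weight is at least 49).
    (j): 63 ≥ 49 [met]
    (k): 79 − 24 = 55 ≥ 49 [met]
  Stage III.2 carried; the burden remains with the carrier.
Stage III.3 — burden on carrier; standard: a production showing (weight is at least 19).
    (l): 89 − 87 = 2 < 19 [not met]
  Not every element is met, so the carrier fails to carry Stage III.3.
So the claimant prevails on this issue.
Per-issue: Issue I → carrier; Issue II → carrier; Issue III → claimant. The claimant must prevail on a majority of issues; overall, the carrier prevails.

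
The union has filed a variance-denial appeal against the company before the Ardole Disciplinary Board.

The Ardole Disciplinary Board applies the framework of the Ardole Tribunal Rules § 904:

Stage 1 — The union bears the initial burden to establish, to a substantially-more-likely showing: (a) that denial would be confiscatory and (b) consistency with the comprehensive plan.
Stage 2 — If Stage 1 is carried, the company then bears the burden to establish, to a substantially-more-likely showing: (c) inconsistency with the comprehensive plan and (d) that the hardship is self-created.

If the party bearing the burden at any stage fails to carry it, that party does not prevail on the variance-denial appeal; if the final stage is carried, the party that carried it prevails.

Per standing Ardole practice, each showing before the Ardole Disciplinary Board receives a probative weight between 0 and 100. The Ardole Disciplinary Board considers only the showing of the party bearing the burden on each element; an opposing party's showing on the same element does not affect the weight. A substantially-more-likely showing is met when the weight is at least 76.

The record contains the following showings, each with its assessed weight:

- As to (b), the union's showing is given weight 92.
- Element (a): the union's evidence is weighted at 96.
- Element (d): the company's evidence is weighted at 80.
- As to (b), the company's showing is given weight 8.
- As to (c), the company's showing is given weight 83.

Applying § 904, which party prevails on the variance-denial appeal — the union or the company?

company

At Stage 1 the union must meet a substantially-more-likely showing (weight is at least 76): on (a) the weight is 96, which does reach 76, so (a) meets the standard; on (b) the weight is 92 (the company's 8 is given no effect), which does reach 76, so (b) meets the standard.
  The union carries Stage 1; the company now bears the burden.
At Stage 2 the company must meet a substantially-more-likely showing (weight is at least 76): on (c) the weight is 83, which does reach 76, so (c) meets the standard; on (d) the weight is 80, ≥ 76, so (d) meets the standard.
  The company carries the last stage.
Every stage carried; the company prevails.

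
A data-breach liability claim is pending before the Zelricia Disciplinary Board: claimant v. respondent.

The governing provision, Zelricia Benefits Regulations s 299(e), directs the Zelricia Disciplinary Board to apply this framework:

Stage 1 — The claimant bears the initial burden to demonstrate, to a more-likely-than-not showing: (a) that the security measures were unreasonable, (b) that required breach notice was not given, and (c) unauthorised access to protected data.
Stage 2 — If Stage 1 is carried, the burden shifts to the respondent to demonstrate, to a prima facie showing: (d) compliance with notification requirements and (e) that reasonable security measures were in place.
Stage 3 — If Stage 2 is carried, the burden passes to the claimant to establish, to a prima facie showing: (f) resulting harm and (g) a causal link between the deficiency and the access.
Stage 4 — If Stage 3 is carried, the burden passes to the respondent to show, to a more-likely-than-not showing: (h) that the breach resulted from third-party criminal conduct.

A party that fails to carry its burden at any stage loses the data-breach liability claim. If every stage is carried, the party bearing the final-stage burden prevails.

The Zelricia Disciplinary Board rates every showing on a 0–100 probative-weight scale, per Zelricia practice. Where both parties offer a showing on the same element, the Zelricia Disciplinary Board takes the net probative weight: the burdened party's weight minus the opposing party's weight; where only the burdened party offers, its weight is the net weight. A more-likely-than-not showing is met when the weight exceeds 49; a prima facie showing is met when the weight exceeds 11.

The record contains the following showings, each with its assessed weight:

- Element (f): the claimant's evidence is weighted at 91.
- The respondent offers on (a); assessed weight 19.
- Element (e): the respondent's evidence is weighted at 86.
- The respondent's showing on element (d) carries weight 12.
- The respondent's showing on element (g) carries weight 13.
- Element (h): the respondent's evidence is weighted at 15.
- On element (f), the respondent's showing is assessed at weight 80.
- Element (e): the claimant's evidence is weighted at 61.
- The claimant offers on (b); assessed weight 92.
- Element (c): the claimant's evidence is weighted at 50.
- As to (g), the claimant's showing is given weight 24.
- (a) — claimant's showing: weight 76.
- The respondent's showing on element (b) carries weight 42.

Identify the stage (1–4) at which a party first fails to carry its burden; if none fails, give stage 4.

Stage 1 — burden on claimant; standard: a more-likely-than-not showing (weight exceeds 49).
    (a): 76 − 19 = 57 > 49 [met]
    (b): 92 − 42 = 50 > 49 [met]
    (c): 50 > 49 [met]
  Stage 1 is satisfied; the onus moves to the respondent.
Stage 2 — burden on respondent; standard: a prima facie showing (weight exceeds 11).
    (d): 12 > 11 [met]
    (e): 86 − 61 = 25 > 11 [met]
  All elements met. The burden passes to the claimant.
Stage 3 — burden on claimant; standard: a prima facie showing (weight exceeds 11).
    (f): 91 − 80 = 11 ≤ 11 [not met]
    (g): 24 − 13 = 11 ≤ 11 [not met]
  Not every element is met, so the claimant fails to carry Stage 3.
So the respondent prevails.

stage 3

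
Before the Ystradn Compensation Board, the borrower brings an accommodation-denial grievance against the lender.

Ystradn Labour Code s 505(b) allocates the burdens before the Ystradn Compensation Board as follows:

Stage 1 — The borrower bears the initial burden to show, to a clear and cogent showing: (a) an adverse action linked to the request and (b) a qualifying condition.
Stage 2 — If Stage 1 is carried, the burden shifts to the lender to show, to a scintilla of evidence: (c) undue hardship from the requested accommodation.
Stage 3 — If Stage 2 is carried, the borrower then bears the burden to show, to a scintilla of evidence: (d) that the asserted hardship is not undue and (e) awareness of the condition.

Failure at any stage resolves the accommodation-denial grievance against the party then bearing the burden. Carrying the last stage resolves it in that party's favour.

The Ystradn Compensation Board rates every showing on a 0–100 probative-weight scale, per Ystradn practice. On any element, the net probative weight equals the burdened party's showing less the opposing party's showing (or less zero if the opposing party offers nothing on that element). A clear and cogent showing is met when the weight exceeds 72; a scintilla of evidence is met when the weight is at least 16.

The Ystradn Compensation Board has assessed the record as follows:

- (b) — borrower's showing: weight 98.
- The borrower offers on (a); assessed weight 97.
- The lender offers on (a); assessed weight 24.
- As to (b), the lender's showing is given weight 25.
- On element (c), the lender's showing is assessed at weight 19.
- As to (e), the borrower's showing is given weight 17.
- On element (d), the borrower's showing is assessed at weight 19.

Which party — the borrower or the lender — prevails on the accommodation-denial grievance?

At Stage 1 the borrower must meet a clear and cogent showing (weight exceeds 72): on (a) the weight is 97 less the opposing 24 gives net 73, which does exceed 72, so (a) meets the standard; on (b) the weight is 98 less the opposing 25 gives net 73, which does exceed 72, so (b) meets the standard.
  All elements met. The burden passes to the lender.
At Stage 2 the lender must meet a scintilla of evidence (weight is at least 16): on (c) the weight is 19, which does reach 16, so (c) meets the standard.
  The lender carries Stage 2; the borrower now bears the burden.
At Stage 3 the borrower must meet a scintilla of evidence (weight is at least 16): on (d) the weight is 19, which does reach 16, so (d) meets the standard; on (e) the weight is 17, which does reach 16, so (e) meets the standard.
  Stage 3 carried; the final stage is satisfied.
Every stage carried; the borrower prevails.

borrower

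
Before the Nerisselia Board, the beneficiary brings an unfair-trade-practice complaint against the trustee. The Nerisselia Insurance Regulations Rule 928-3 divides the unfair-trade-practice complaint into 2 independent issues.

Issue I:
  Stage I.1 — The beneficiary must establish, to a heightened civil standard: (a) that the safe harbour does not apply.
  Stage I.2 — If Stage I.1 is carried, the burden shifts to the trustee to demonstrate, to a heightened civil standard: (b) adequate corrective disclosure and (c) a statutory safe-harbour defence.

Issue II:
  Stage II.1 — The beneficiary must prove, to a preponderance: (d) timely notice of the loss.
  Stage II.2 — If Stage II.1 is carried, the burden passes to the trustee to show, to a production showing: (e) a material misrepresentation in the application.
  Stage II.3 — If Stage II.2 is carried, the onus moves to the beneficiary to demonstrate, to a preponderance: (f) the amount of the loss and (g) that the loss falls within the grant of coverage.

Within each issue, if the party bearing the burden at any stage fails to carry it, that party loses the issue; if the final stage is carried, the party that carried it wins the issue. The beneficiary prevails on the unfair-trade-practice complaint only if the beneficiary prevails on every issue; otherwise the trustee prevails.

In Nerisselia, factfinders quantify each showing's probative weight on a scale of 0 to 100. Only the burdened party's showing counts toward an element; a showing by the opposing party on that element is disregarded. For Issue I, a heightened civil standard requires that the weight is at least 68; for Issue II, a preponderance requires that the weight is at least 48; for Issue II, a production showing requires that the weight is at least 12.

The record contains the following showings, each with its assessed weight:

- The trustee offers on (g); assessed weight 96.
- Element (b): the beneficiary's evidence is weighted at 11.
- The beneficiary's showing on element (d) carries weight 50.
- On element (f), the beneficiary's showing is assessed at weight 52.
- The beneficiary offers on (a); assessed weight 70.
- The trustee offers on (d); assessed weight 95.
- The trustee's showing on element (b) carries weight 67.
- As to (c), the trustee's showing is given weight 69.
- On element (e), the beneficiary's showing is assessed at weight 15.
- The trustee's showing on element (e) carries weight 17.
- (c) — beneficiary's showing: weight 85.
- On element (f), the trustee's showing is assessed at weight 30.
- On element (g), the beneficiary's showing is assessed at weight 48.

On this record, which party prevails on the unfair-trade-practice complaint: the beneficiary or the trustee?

— Issue I —
Stage I.1 (beneficiary, a heightened civil standard, weight is at least 68): (a) 70 ≥ 68 — meets.
  The beneficiary carries Stage I.1; the trustee now bears the burden.
Stage I.2 (trustee, a heightened civil standard, weight is at least 68): (b) 67 (beneficiary's 11 disregarded) < 68 — fails; (c) 69 (beneficiary's 85 disregarded) ≥ 68 — meets.
  The trustee does not carry Stage I.2.
So the beneficiary prevails on this issue.
— Issue II —
Stage II.1 — burden on beneficiary; standard: a preponderance (weight is at least 48).
    (d): 50 (trustee's 95 disregarded) ≥ 48 [met]
  All elements met. The burden passes to the trustee.
Stage II.2 — burden on trustee; standard: a production showing (weight is at least 12).
    (e): 17 (beneficiary's 15 disregarded) ≥ 12 [met]
  The trustee carries Stage II.2; the beneficiary now bears the burden.
Stage II.3 — burden on beneficiary; standard: a preponderance (weight is at least 48).
    (f): 52 (trustee's 30 disregarded) ≥ 48 [met]
    (g): 48 (trustee's 96 disregarded) ≥ 48 [met]
  All elements met at the final stage.
All stages carried — the beneficiary prevails on this issue.
Per-issue: Issue I → beneficiary; Issue II → beneficiary. The beneficiary must prevail on every issue; overall, the beneficiary prevails.

beneficiary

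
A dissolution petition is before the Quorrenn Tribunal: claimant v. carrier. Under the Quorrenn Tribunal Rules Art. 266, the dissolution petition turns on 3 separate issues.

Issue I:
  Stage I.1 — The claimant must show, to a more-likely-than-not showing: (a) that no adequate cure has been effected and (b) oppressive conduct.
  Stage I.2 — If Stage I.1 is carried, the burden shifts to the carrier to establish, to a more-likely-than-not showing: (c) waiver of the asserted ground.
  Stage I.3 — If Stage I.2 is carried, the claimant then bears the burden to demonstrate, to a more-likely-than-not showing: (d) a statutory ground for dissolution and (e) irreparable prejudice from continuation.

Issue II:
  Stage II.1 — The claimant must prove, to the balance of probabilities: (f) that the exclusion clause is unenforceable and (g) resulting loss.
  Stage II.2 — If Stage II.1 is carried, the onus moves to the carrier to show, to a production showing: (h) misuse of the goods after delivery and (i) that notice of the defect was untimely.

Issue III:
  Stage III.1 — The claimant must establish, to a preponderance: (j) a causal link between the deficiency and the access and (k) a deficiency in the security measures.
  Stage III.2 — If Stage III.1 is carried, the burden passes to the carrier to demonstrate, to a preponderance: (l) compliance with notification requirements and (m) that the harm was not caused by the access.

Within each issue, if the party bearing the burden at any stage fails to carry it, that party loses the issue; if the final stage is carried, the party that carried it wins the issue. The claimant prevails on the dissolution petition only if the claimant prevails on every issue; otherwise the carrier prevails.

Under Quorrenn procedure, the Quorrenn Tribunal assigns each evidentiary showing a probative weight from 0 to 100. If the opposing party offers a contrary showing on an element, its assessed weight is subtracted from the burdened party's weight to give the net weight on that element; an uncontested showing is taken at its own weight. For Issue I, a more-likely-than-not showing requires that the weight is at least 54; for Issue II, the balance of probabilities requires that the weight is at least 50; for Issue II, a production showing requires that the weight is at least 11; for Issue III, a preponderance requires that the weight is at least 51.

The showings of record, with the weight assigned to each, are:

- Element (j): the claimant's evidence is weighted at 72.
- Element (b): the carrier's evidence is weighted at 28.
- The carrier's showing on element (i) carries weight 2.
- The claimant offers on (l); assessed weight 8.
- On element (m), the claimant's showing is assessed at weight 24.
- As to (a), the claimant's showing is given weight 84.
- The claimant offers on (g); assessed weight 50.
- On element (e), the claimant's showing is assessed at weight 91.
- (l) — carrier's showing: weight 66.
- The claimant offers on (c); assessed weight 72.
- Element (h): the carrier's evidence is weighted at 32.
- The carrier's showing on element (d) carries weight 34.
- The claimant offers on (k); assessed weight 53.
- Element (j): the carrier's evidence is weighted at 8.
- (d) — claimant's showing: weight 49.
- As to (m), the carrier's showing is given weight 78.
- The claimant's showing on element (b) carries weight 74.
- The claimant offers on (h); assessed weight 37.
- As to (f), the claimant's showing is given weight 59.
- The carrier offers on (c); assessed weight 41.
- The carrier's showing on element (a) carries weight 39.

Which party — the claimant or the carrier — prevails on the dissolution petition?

— Issue I —
Stage I.1 (claimant, a more-likely-than-not showing, weight is at least 54): (a) net 84−39=45 < 54 — fails; (b) net 74−28=46 < 54 — fails.
  Stage I.1 not carried; the claimant fails its burden.
The analysis ends at Stage I.1; the carrier prevails on this issue.
— Issue II —
Stage II.1 (claimant, the balance of probabilities, weight is at least 50): (f) 59 ≥ 50 — meets; (g) 50 ≥ 50 — meets.
  The claimant carries Stage II.1; the carrier now bears the burden.
Stage II.2 (carrier, a production showing, weight is at least 11): (h) net 32−37=-5 < 11 — fails; (i) 2 < 11 — fails.
  Not every element is met, so the carrier fails to carry Stage II.2.
The claimant prevails on this issue.
— Issue III —
Stage III.1 — burden on claimant; standard: a preponderance (weight is at least 51).
    (j): 72 − 8 = 64 ≥ 51 [met]
    (k): 53 ≥ 51 [met]
  The claimant carries Stage III.1; the carrier now bears the burden.
Stage III.2 — burden on carrier; standard: a preponderance (weight is at least 51).
    (l): 66 − 8 = 58 ≥ 51 [met]
    (m): 78 − 24 = 54 ≥ 51 [met]
  Stage III.2 carried; the final stage is satisfied.
Every stage carried; the carrier prevails on this issue.
Per-issue: Issue I → carrier; Issue II → claimant; Issue III → carrier. The claimant must prevail on every issue; overall, the carrier prevails.

carrier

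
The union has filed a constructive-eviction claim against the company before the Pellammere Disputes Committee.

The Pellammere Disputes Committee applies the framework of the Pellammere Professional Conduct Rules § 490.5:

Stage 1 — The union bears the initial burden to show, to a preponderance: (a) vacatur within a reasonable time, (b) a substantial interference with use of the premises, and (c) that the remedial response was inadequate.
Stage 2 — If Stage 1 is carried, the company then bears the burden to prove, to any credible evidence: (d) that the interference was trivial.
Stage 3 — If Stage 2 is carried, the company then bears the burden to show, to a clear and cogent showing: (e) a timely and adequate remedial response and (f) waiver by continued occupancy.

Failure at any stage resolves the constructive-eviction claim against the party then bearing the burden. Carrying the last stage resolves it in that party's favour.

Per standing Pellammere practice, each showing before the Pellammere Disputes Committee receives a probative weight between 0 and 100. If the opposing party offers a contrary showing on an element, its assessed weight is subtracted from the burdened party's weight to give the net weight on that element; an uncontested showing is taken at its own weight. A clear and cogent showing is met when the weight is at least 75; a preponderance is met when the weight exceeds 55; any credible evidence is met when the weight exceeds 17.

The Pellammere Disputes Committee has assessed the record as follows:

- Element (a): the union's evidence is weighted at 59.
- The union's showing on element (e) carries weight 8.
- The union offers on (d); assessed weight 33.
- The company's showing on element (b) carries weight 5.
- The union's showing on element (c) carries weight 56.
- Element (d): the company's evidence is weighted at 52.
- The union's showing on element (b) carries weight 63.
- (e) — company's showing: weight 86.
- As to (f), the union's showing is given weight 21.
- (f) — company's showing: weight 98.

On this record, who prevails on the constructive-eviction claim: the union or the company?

Stage 1 — burden on union; standard: a preponderance (weight exceeds 55).
    (a): 59 > 55 [met]
    (b): 63 − 5 = 58 > 55 [met]
    (c): 56 > 55 [met]
  All elements met. The burden passes to the company.
Stage 2 — burden on company; standard: any credible evidence (weight exceeds 17).
    (d): 52 − 33 = 19 > 17 [met]
  Stage 2 is satisfied; the company continues to bear the burden.
Stage 3 — burden on company; standard: a clear and cogent showing (weight is at least 75).
    (e): 86 − 8 = 78 ≥ 75 [met]
    (f): 98 − 21 = 77 ≥ 75 [met]
  All elements met at the final stage.
With every stage satisfied, the company prevails.

company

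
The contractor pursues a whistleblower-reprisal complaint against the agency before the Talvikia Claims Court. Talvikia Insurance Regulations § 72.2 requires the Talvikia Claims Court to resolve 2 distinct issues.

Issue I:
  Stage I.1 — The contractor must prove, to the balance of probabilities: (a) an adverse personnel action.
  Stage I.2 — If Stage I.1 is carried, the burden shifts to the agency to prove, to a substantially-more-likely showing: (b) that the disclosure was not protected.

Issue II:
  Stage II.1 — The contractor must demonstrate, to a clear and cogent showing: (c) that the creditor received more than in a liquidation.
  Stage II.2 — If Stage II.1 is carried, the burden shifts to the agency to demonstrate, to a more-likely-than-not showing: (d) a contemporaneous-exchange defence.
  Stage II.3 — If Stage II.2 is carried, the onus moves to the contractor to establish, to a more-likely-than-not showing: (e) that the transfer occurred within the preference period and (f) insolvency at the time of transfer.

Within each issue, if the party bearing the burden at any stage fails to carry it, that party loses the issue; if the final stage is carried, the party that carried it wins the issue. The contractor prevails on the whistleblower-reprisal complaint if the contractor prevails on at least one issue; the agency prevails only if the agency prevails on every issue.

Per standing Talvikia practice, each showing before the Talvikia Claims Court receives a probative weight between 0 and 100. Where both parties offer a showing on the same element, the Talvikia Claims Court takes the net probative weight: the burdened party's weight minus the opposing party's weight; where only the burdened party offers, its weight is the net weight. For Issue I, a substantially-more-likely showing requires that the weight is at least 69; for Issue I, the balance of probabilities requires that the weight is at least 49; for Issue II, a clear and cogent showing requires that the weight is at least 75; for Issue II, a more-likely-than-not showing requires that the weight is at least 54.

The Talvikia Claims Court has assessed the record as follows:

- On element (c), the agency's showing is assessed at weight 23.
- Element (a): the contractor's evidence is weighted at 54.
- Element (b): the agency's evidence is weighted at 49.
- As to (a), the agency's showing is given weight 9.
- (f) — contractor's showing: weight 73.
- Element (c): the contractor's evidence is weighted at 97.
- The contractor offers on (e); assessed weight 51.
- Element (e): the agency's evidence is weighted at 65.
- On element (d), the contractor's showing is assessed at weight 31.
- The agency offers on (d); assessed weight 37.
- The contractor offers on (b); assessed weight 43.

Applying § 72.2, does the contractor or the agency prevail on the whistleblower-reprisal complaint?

agency

— Issue I —
At Stage I.1 the contractor must meet the balance of probabilities (weight is at least 49): on (a) the weight is 54 less the opposing 9 gives net 45, which does not reach 49, so (a) does not meet the standard.
  Not every element is met, so the contractor fails to carry Stage I.1.
So the agency prevails on this issue.
— Issue II —
Stage II.1 (contractor, a clear and cogent showing, weight is at least 75): (c) net 97−23=74 < 75 — fails.
  Stage II.1 not carried; the contractor fails its burden.
So the agency prevails on this issue.
Per-issue: Issue I → agency; Issue II → agency. The contractor must prevail on at least one issue; overall, the agency prevails.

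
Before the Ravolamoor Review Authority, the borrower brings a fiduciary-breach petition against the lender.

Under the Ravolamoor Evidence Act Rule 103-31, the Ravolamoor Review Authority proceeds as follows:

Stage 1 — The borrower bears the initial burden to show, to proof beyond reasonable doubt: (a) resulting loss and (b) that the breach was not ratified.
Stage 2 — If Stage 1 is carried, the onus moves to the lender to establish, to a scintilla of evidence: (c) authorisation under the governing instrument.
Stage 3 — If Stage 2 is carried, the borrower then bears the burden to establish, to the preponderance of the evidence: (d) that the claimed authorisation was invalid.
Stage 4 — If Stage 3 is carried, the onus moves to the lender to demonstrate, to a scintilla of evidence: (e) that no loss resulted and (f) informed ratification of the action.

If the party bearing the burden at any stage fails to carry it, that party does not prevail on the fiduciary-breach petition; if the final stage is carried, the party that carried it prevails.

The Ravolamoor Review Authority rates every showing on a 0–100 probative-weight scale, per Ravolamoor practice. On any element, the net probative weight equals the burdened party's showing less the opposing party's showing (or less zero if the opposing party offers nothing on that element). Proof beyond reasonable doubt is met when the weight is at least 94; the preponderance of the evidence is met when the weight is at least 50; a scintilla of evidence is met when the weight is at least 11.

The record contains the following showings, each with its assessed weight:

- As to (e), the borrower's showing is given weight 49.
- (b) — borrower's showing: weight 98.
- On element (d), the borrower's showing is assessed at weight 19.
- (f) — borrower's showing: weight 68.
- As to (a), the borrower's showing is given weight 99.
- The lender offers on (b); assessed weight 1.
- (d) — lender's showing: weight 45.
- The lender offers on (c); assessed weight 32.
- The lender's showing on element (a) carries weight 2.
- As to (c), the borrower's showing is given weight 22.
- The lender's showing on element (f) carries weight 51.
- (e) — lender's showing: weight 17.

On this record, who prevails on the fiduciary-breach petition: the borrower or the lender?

Stage 1 (borrower, proof beyond reasonable doubt, weight is at least 94): (a) net 99−2=97 ≥ 94 — meets; (b) net 98−1=97 ≥ 94 — meets.
  The borrower carries Stage 1; the lender now bears the burden.
Stage 2 (lender, a scintilla of evidence, weight is at least 11): (c) net 32−22=10 < 11 — fails.
  The lender does not carry Stage 2.
The borrower prevails.

borrower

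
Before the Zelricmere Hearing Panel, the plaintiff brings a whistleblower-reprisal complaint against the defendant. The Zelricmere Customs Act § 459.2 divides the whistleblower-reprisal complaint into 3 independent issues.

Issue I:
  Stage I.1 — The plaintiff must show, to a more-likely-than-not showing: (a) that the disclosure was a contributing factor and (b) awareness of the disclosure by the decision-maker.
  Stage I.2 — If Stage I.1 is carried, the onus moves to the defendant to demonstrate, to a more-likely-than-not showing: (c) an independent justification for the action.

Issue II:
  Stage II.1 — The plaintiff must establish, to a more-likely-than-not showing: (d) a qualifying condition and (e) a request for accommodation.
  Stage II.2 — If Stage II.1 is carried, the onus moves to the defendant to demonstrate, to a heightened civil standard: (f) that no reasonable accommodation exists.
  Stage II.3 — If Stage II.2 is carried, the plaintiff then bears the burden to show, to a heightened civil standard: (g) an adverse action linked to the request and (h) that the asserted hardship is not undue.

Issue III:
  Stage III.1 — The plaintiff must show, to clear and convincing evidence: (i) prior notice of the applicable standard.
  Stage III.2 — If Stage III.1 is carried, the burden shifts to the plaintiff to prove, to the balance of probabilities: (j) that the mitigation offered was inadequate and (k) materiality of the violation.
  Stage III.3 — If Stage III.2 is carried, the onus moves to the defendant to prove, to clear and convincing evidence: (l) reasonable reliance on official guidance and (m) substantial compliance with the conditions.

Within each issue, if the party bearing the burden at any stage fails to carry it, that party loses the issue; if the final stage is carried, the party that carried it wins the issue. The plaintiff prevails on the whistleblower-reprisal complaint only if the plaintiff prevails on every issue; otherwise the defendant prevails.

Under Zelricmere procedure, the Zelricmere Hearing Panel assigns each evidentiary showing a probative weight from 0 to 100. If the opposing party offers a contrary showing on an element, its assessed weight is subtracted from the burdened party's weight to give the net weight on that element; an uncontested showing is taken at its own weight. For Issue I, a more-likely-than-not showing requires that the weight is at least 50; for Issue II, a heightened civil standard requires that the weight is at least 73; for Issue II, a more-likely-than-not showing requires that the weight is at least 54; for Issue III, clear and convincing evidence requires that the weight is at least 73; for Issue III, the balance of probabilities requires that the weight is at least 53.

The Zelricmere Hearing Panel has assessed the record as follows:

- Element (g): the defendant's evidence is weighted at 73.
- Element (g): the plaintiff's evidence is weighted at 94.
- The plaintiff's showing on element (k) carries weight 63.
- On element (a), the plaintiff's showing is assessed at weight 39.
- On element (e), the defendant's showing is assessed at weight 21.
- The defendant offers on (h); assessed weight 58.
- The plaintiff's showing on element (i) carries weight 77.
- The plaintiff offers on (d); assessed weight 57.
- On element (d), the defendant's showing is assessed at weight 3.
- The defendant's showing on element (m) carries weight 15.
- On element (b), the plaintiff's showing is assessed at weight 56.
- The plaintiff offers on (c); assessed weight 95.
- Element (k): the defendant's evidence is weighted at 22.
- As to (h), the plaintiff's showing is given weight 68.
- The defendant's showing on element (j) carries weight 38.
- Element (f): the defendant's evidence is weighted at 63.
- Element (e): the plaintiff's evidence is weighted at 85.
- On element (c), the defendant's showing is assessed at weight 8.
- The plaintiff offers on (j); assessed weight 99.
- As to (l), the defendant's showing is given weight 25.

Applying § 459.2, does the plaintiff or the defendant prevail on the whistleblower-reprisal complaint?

— Issue I —
Stage I.1 — burden on plaintiff; standard: a more-likely-than-not showing (weight is at least 50).
    (a): 39 < 50 [not met]
    (b): 56 ≥ 50 [met]
  Not every element is met, so the plaintiff fails to carry Stage I.1.
So the defendant prevails on this issue.
— Issue II —
Stage II.1 — burden on plaintiff; standard: a more-likely-than-not showing (weight is at least 54).
    (d): 57 − 3 = 54 ≥ 54 [met]
    (e): 85 − 21 = 64 ≥ 54 [met]
  The plaintiff carries Stage II.1; the defendant now bears the burden.
Stage II.2 — burden on defendant; standard: a heightened civil standard (weight is at least 73).
    (f): 63 < 73 [not met]
  The defendant does not carry Stage II.2.
The plaintiff prevails on this issue.
— Issue III —
At Stage III.1 the plaintiff must meet clear and convincing evidence (weight is at least 73): on (i) the weight is 77, which does reach 73, so (i) meets the standard.
  Stage III.1 carried; the burden remains with the plaintiff.
At Stage III.2 the plaintiff must meet the balance of probabilities (weight is at least 53): on (j) the weight is 99 less the opposing 38 gives net 61, ≥ 53, so (j) meets the standard; on (k) the weight is 63 less the opposing 22 gives net 41, which does not reach 53, so (k) does not meet the standard.
  The plaintiff does not carry Stage III.2.
The defendant prevails on this issue.
Per-issue: Issue I → defendant; Issue II → plaintiff; Issue III → defendant. The plaintiff must prevail on every issue; overall, the defendant prevails.

defendant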